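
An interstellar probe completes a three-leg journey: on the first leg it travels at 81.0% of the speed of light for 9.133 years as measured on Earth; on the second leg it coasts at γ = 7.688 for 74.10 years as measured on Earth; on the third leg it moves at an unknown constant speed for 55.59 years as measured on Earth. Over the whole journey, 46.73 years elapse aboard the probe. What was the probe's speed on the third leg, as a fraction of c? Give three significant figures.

β = 0.821

Leg 1: β = 0.810; γ = 1/√(1 − 0.810²) = 1/√0.3439 = 1.705; τ_1 = 9.133/1.705 = 5.356 years.
Leg 2: γ = 7.688; τ_2 = 74.10/7.688 = 9.638 years.
Leg 3: speed unknown; τ_3 = 55.59/γ_3.
Total proper time: 5.356 + 9.638 + τ_3 = 46.73, so τ_3 = 46.73 − 14.99 = 31.74 years.
γ_3 = 55.59/31.74 = 1.752; β = √(1 − 1/γ²) = √0.6741.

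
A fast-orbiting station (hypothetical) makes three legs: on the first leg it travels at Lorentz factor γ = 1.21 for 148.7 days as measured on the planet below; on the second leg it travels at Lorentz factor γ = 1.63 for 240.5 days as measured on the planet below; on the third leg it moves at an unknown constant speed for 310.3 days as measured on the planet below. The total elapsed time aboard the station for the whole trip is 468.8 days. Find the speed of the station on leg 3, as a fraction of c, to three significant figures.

β = 0.769

Leg 1: γ = 1.21; τ_1 = 148.7/1.210 = 122.9 days.
Leg 2: γ = 1.63; τ_2 = 240.5/1.630 = 147.5 days.
Leg 3: speed unknown; τ_3 = 310.3/γ_3.
Total proper time: 122.9 + 147.5 + τ_3 = 468.8, so τ_3 = 468.8 − 270.4 = 198.4 days.
γ_3 = 310.3/198.4 = 1.564; β = √(1 − 1/γ²) = √0.5914.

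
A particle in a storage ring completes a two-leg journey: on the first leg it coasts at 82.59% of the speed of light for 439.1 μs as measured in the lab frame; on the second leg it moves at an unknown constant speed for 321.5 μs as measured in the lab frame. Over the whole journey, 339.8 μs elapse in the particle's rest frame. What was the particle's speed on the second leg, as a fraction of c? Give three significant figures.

Leg 1: β = 0.8259; γ = 1/√(1 − 0.8259²) = 1/√0.3179 = 1.774; τ_1 = 439.1/1.774 = 247.6 μs.
Leg 2: speed unknown; τ_2 = 321.5/γ_2.
Total proper time: 247.6 + τ_2 = 339.8, so τ_2 = 339.8 − 247.6 = 92.23 μs.
γ_2 = 321.5/92.23 = 3.486; β = √(1 − 1/γ²) = √0.9177.

β = 0.958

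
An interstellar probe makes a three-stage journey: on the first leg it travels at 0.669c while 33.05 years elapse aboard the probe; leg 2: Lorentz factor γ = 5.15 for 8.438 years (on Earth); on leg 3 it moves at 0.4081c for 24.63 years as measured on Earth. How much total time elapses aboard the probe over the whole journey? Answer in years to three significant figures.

τ = 57.2 years

Leg 1: 33.05 years is already measured aboard the probe.
Leg 2: γ = 5.15; τ_2 = 8.438/5.150 = 1.638 years.
Leg 3: γ = 1/√(1 − 0.4081²) = 1/√0.8335 = 1.095; τ_3 = 24.63/1.095 = 22.49 years.
Total: 33.05 + 1.638 + 22.49 years.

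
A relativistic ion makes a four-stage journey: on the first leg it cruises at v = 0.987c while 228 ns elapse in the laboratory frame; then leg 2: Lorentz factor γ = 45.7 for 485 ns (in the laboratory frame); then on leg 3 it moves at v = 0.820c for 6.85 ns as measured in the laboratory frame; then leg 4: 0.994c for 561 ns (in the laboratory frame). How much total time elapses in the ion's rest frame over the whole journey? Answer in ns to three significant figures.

Leg 1: γ = 1/√(1 − 0.987²) = 1/√0.02583 = 6.222; τ_1 = 228/6.222 = 36.64 ns.
Leg 2: γ = 45.7; τ_2 = 485/45.70 = 10.61 ns.
Leg 3: γ = 1/√(1 − 0.820²) = 1/√0.3276 = 1.747; τ_3 = 6.85/1.747 = 3.921 ns.
Leg 4: γ = 1/√(1 − 0.994²) = 1/√0.01196 = 9.142; τ_4 = 561/9.142 = 61.36 ns.
Total: 36.64 + 10.61 + 3.921 + 61.36 ns.

τ = 113 ns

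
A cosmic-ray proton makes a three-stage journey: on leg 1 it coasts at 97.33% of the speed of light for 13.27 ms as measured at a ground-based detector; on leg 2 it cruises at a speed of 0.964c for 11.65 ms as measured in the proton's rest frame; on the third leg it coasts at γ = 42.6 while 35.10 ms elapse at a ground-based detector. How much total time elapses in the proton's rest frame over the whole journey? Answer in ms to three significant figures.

Leg 1: β = 0.9733; γ = 1/√(1 − 0.9733²) = 1/√0.05269 = 4.357; τ_1 = 13.27/4.357 = 3.046 ms.
Leg 2: 11.65 ms is already measured in the proton's rest frame.
Leg 3: γ = 42.6; τ_3 = 35.10/42.60 = 0.8239 ms.
Total: 3.046 + 11.65 + 0.8239 ms.

τ = 15.5 ms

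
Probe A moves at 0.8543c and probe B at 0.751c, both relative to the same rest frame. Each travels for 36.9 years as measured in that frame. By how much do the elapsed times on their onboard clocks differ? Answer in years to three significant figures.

|τ_A − τ_B| = 5.19 years

A: γ = 1/√(1 − 0.8543²) = 1/√0.2702 = 1.924; τ_A = 36.9/1.924 = 19.18 years.
B: γ = 1/√(1 − 0.751²) = 1/√0.4360 = 1.514; τ_B = 36.9/1.514 = 24.37 years.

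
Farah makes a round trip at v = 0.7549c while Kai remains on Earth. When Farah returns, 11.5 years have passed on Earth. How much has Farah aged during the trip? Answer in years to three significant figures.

τ = 7.54 years

γ = 1/√(1 − 0.7549²) = 1/√0.4301 = 1.525
Farah's clock measures proper time along the trip: τ = Δt/γ = 11.5/1.525 years.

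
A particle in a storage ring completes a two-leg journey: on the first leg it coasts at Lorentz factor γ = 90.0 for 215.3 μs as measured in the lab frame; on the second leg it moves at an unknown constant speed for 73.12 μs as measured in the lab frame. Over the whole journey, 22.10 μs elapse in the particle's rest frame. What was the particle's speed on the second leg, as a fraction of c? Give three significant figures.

β = 0.963

Leg 1: γ = 90.0; τ_1 = 215.3/90.00 = 2.392 μs.
Leg 2: speed unknown; τ_2 = 73.12/γ_2.
Total proper time: 2.392 + τ_2 = 22.10, so τ_2 = 22.10 − 2.392 = 19.71 μs.
γ_2 = 73.12/19.71 = 3.710; β = √(1 − 1/γ²) = √0.9274.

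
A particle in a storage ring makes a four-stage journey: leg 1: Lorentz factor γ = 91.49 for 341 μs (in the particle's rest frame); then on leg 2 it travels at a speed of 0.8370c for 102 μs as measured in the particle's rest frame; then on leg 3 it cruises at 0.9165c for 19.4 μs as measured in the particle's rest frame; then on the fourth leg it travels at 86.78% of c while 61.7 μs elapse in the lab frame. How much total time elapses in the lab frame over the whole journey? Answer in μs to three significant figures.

Leg 1: γ = 91.49; Δt_1 = 91.49 × 341 = 3.120×10⁴ μs.
Leg 2: γ = 1/√(1 − 0.8370²) = 1/√0.2994 = 1.827; Δt_2 = 1.827 × 102 = 186.4 μs.
Leg 3: γ = 1/√(1 − 0.9165²) = 1/√0.1600 = 2.500; Δt_3 = 2.500 × 19.4 = 48.50 μs.
Leg 4: 61.7 μs is already measured in the lab frame.
Total: 3.120×10⁴ + 186.4 + 48.50 + 61.70 μs.

Δt = 3.15×10⁴ μs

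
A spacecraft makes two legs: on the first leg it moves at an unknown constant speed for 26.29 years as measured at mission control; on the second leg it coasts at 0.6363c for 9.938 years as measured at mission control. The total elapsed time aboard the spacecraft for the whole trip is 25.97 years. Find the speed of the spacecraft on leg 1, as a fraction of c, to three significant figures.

Leg 1: speed unknown; τ_1 = 26.29/γ_1.
Leg 2: γ = 1/√(1 − 0.6363²) = 1/√0.5951 = 1.296; τ_2 = 9.938/1.296 = 7.667 years.
Total proper time: τ_1 + 7.667 = 25.97, so τ_1 = 25.97 − 7.667 = 18.30 years.
γ_1 = 26.29/18.30 = 1.436; β = √(1 − 1/γ²) = √0.5153.

β = 0.718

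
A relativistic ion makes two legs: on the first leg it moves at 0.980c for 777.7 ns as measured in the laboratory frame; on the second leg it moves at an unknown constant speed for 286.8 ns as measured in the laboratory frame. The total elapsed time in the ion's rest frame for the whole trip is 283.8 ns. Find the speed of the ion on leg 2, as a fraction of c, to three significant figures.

β = 0.893

Leg 1: γ = 1/√(1 − 0.980²) = 1/√0.03960 = 5.025; τ_1 = 777.7/5.025 = 154.8 ns.
Leg 2: speed unknown; τ_2 = 286.8/γ_2.
Total proper time: 154.8 + τ_2 = 283.8, so τ_2 = 283.8 − 154.8 = 129.0 ns.
γ_2 = 286.8/129.0 = 2.223; β = √(1 − 1/γ²) = √0.7976.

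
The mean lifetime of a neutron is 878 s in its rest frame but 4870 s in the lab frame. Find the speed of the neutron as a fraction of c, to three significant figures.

γ = Δt/τ₀ = 4870/878 = 5.547
β = √(1 − 1/γ²) = √(1 − 0.03250) = √0.9675

v = 0.984c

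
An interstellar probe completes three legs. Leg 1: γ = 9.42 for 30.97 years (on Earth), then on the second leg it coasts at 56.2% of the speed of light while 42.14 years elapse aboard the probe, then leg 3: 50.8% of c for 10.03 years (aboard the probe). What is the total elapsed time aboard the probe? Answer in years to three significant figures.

τ = 55.5 years

Leg 1: γ = 9.42; τ_1 = 30.97/9.420 = 3.288 years.
Leg 2: 42.14 years is already measured aboard the probe.
Leg 3: 10.03 years is already measured aboard the probe.
Total: 3.288 + 42.14 + 10.03 years.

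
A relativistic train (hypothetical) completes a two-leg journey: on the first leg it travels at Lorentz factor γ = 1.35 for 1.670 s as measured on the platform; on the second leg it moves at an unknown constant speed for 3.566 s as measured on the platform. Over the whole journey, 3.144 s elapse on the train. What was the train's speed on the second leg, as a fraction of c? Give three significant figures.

Leg 1: γ = 1.35; τ_1 = 1.670/1.350 = 1.237 s.
Leg 2: speed unknown; τ_2 = 3.566/γ_2.
Total proper time: 1.237 + τ_2 = 3.144, so τ_2 = 3.144 − 1.237 = 1.907 s.
γ_2 = 3.566/1.907 = 1.870; β = √(1 − 1/γ²) = √0.7140.

β = 0.845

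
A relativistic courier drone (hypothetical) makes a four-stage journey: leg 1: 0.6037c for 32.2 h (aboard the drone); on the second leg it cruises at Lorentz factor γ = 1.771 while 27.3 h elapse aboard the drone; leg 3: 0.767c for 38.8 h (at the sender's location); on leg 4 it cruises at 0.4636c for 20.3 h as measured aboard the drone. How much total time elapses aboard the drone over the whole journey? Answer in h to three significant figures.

τ = 105 h

Leg 1: 32.2 h is already measured aboard the drone.
Leg 2: 27.3 h is already measured aboard the drone.
Leg 3: γ = 1/√(1 − 0.767²) = 1/√0.4117 = 1.558; τ_3 = 38.8/1.558 = 24.90 h.
Leg 4: 20.3 h is already measured aboard the drone.
Total: 32.20 + 27.30 + 24.90 + 20.30 h.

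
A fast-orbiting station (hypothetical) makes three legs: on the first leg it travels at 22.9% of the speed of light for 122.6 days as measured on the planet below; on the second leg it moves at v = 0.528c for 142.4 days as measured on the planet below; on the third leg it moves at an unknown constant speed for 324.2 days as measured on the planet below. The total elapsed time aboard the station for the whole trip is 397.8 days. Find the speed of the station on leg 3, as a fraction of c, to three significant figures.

β = 0.874

Leg 1: β = 0.229; γ = 1/√(1 − 0.229²) = 1/√0.9476 = 1.027; τ_1 = 122.6/1.027 = 119.3 days.
Leg 2: γ = 1/√(1 − 0.528²) = 1/√0.7212 = 1.178; τ_2 = 142.4/1.178 = 120.9 days.
Leg 3: speed unknown; τ_3 = 324.2/γ_3.
Total proper time: 119.3 + 120.9 + τ_3 = 397.8, so τ_3 = 397.8 − 240.3 = 157.5 days.
γ_3 = 324.2/157.5 = 2.058; β = √(1 − 1/γ²) = √0.7639.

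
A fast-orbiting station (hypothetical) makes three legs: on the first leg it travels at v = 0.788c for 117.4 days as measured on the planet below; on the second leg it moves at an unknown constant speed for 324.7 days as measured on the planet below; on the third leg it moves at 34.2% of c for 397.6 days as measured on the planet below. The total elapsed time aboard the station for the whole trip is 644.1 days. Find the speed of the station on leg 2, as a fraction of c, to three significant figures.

β = 0.792

Leg 1: γ = 1/√(1 − 0.788²) = 1/√0.3791 = 1.624; τ_1 = 117.4/1.624 = 72.28 days.
Leg 2: speed unknown; τ_2 = 324.7/γ_2.
Leg 3: β = 0.342; γ = 1/√(1 − 0.342²) = 1/√0.8830 = 1.064; τ_3 = 397.6/1.064 = 373.6 days.
Total proper time: 72.28 + τ_2 + 373.6 = 644.1, so τ_2 = 644.1 − 445.9 = 198.2 days.
γ_2 = 324.7/198.2 = 1.638; β = √(1 − 1/γ²) = √0.6274.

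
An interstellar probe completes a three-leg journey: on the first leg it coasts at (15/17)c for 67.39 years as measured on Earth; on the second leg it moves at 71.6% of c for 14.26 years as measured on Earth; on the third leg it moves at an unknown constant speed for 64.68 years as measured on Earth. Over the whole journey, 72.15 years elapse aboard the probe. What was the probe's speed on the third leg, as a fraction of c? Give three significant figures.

β = 0.882

Leg 1: γ = 1/√(1 − (15/17)²) = 17/8 = 2.125; τ_1 = 67.39/2.125 = 31.71 years.
Leg 2: β = 0.716; γ = 1/√(1 − 0.716²) = 1/√0.4873 = 1.432; τ_2 = 14.26/1.432 = 9.955 years.
Leg 3: speed unknown; τ_3 = 64.68/γ_3.
Total proper time: 31.71 + 9.955 + τ_3 = 72.15, so τ_3 = 72.15 − 41.67 = 30.48 years.
γ_3 = 64.68/30.48 = 2.122; β = √(1 − 1/γ²) = √0.7779.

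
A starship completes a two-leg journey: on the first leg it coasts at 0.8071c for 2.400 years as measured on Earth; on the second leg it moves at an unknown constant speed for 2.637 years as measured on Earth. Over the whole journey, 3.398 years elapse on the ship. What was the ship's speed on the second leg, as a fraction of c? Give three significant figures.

β = 0.660

Leg 1: γ = 1/√(1 − 0.8071²) = 1/√0.3486 = 1.694; τ_1 = 2.400/1.694 = 1.417 years.
Leg 2: speed unknown; τ_2 = 2.637/γ_2.
Total proper time: 1.417 + τ_2 = 3.398, so τ_2 = 3.398 − 1.417 = 1.981 years.
γ_2 = 2.637/1.981 = 1.331; β = √(1 − 1/γ²) = √0.4356.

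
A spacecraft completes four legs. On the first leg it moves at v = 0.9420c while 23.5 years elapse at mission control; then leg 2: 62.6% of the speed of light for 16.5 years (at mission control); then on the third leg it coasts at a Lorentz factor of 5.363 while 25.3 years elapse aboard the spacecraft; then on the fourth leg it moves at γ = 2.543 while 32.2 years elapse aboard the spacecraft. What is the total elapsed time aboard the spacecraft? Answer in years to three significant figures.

Leg 1: γ = 1/√(1 − 0.9420²) = 1/√0.1126 = 2.980; τ_1 = 23.5/2.980 = 7.887 years.
Leg 2: β = 0.626; γ = 1/√(1 − 0.626²) = 1/√0.6081 = 1.282; τ_2 = 16.5/1.282 = 12.87 years.
Leg 3: 25.3 years is already measured aboard the spacecraft.
Leg 4: 32.2 years is already measured aboard the spacecraft.
Total: 7.887 + 12.87 + 25.30 + 32.20 years.

τ = 78.3 years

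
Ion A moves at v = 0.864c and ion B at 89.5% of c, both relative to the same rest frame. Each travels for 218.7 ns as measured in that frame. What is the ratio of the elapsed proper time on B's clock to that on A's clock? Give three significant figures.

A: γ = 1/√(1 − 0.864²) = 1/√0.2535 = 1.986. B: β = 0.895; γ = 1/√(1 − 0.895²) = 1/√0.1990 = 2.242.
τ_A/τ_B = γ_B/γ_A = 2.242/1.986 = 1.129, so τ_B/τ_A = 0.8859.

τ_B/τ_A = 0.886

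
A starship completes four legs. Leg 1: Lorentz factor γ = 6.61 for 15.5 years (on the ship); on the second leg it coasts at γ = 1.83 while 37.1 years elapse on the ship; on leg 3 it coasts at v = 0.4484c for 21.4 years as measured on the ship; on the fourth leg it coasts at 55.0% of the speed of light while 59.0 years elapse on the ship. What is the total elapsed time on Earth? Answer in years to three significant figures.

Leg 1: γ = 6.61; Δt_1 = 6.610 × 15.5 = 102.5 years.
Leg 2: γ = 1.83; Δt_2 = 1.830 × 37.1 = 67.89 years.
Leg 3: γ = 1/√(1 − 0.4484²) = 1/√0.7989 = 1.119; Δt_3 = 1.119 × 21.4 = 23.94 years.
Leg 4: β = 0.550; γ = 1/√(1 − 0.550²) = 1/√0.6975 = 1.197; Δt_4 = 1.197 × 59.0 = 70.64 years.
Total: 102.5 + 67.89 + 23.94 + 70.64 years.

Δt = 265 years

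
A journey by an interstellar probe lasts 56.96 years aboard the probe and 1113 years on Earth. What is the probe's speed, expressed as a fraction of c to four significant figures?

The proper time is measured aboard the probe (both events occur at the probe's location); Δt is measured on Earth. γ = Δt/τ = 1113/56.96 = 19.54.
β = √(1 − 1/γ²) = √(1 − 0.002619) = √0.9974

v = 0.9987c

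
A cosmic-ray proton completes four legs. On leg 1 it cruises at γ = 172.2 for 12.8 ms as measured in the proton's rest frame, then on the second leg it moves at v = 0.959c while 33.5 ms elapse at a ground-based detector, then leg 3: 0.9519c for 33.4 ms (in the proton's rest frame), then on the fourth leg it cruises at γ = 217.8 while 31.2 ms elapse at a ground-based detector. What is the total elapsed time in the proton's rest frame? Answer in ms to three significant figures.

Leg 1: 12.8 ms is already measured in the proton's rest frame.
Leg 2: γ = 1/√(1 − 0.959²) = 1/√0.08032 = 3.529; τ_2 = 33.5/3.529 = 9.494 ms.
Leg 3: 33.4 ms is already measured in the proton's rest frame.
Leg 4: γ = 217.8; τ_4 = 31.2/217.8 = 0.1433 ms.
Total: 12.80 + 9.494 + 33.40 + 0.1433 ms.

τ = 55.8 ms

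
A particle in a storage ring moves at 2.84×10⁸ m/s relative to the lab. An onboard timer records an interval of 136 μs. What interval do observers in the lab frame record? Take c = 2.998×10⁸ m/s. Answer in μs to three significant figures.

β = 2.84×10⁸/2.998×10⁸ = 0.9473; γ = 1/√(1 − 0.9473²) = 3.122
The interval measured in the particle's rest frame is the proper time (both events occur at the same place in that frame); the lab-frame interval is Δt = γτ = 3.122 × 136 μs.

Δt = 425 μs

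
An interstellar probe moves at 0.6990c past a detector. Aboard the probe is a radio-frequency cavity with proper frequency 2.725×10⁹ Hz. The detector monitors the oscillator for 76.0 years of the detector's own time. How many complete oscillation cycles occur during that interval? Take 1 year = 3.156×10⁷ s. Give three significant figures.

N = 4.67×10¹⁸

γ = 1/√(1 − 0.6990²) = 1/√0.5114 = 1.398
During 76.0 years of lab time, the oscillator's proper time advances by τ = Δt/γ = 76.0/1.398 = 54.35 years = 1.715×10⁹ s.
N = f × τ = 2.725×10⁹ × 1.715×10⁹ = 4.674×10¹⁸.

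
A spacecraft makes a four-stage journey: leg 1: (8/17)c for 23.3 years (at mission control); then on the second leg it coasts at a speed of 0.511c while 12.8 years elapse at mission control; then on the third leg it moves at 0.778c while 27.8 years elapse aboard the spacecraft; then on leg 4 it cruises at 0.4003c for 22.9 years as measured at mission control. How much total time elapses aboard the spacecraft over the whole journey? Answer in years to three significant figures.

Leg 1: γ = 1/√(1 − (8/17)²) = 17/15 ≈ 1.133; τ_1 = 23.3/1.133 = 20.56 years.
Leg 2: γ = 1/√(1 − 0.511²) = 1/√0.7389 = 1.163; τ_2 = 12.8/1.163 = 11.00 years.
Leg 3: 27.8 years is already measured aboard the spacecraft.
Leg 4: γ = 1/√(1 − 0.4003²) = 1/√0.8398 = 1.091; τ_4 = 22.9/1.091 = 20.99 years.
Total: 20.56 + 11.00 + 27.80 + 20.99 years.

τ = 80.3 years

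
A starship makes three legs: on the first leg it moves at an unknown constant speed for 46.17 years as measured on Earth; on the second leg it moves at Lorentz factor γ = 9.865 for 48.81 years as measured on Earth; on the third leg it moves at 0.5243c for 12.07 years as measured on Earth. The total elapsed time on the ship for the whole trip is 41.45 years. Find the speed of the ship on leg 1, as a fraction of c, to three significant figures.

Leg 1: speed unknown; τ_1 = 46.17/γ_1.
Leg 2: γ = 9.865; τ_2 = 48.81/9.865 = 4.948 years.
Leg 3: γ = 1/√(1 − 0.5243²) = 1/√0.7251 = 1.174; τ_3 = 12.07/1.174 = 10.28 years.
Total proper time: τ_1 + 4.948 + 10.28 = 41.45, so τ_1 = 41.45 − 15.23 = 26.22 years.
γ_1 = 46.17/26.22 = 1.761; β = √(1 − 1/γ²) = √0.6774.

β = 0.823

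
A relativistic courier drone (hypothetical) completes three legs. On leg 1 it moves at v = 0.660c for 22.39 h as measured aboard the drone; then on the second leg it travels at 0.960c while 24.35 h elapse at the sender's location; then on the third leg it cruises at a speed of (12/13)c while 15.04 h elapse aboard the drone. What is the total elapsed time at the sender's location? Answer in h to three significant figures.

Δt = 93.3 h

Leg 1: γ = 1/√(1 − 0.660²) = 1/√0.5644 = 1.331; Δt_1 = 1.331 × 22.39 = 29.80 h.
Leg 2: 24.35 h is already measured at the sender's location.
Leg 3: γ = 1/√(1 − (12/13)²) = 13/5 = 2.600; Δt_3 = 2.600 × 15.04 = 39.10 h.
Total: 29.80 + 24.35 + 39.10 h.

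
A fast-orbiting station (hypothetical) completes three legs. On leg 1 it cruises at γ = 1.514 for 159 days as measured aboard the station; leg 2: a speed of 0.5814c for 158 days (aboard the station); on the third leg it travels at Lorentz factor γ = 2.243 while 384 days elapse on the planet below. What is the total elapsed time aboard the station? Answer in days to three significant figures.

Leg 1: 159 days is already measured aboard the station.
Leg 2: 158 days is already measured aboard the station.
Leg 3: γ = 2.243; τ_3 = 384/2.243 = 171.2 days.
Total: 159.0 + 158.0 + 171.2 days.

τ = 488 days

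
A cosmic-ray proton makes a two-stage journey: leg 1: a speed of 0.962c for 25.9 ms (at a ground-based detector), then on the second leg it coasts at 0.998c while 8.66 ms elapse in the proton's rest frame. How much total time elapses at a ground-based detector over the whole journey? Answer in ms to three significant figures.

Leg 1: 25.9 ms is already measured at a ground-based detector.
Leg 2: γ = 1/√(1 − 0.998²) = 1/√0.003996 = 15.82; Δt_2 = 15.82 × 8.66 = 137.0 ms.
Total: 25.90 + 137.0 ms.

Δt = 163 ms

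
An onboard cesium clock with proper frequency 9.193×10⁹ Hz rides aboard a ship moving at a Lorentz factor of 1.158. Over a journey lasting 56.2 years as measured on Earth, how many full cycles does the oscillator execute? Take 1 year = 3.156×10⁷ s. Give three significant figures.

N = 1.41×10¹⁹

γ = 1.158
The oscillator's own cycle count is N = f × τ where τ is the proper time on the ship. τ = Δt/γ = 56.2/1.158 = 48.53 years = 1.532×10⁹ s.
N = 9.193×10⁹ × 1.532×10⁹ = 1.408×10¹⁹.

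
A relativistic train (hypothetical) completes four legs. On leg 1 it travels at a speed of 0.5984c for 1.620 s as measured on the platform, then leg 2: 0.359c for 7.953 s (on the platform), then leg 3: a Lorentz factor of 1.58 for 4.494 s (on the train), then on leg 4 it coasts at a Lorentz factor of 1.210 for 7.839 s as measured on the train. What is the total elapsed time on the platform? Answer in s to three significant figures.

Leg 1: 1.620 s is already measured on the platform.
Leg 2: 7.953 s is already measured on the platform.
Leg 3: γ = 1.58; Δt_3 = 1.580 × 4.494 = 7.101 s.
Leg 4: γ = 1.210; Δt_4 = 1.210 × 7.839 = 9.485 s.
Total: 1.620 + 7.953 + 7.101 + 9.485 s.

Δt = 26.2 s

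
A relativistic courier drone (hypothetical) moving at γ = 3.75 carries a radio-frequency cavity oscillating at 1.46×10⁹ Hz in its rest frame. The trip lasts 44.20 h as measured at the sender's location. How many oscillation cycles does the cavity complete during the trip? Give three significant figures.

N = 6.20×10¹³

γ = 3.75
The oscillator's own cycle count is N = f × τ where τ is the proper time aboard the drone. τ = Δt/γ = 44.20/3.750 = 11.79 h = 4.243×10⁴ s.
N = 1.46×10⁹ × 4.243×10⁴ = 6.195×10¹³.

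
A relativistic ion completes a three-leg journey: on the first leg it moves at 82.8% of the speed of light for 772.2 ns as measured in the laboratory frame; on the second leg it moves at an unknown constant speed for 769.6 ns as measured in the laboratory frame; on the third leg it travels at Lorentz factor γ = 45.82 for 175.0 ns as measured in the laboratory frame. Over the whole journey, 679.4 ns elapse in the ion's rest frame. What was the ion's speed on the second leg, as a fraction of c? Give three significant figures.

Leg 1: β = 0.828; γ = 1/√(1 − 0.828²) = 1/√0.3144 = 1.783; τ_1 = 772.2/1.783 = 433.0 ns.
Leg 2: speed unknown; τ_2 = 769.6/γ_2.
Leg 3: γ = 45.82; τ_3 = 175.0/45.82 = 3.819 ns.
Total proper time: 433.0 + τ_2 + 3.819 = 679.4, so τ_2 = 679.4 − 436.8 = 242.6 ns.
γ_2 = 769.6/242.6 = 3.172; β = √(1 − 1/γ²) = √0.9006.

β = 0.949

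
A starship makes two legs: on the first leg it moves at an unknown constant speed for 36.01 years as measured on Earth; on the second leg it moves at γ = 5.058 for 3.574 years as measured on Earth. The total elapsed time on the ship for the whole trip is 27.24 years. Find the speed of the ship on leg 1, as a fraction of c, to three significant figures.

β = 0.676

Leg 1: speed unknown; τ_1 = 36.01/γ_1.
Leg 2: γ = 5.058; τ_2 = 3.574/5.058 = 0.7066 years.
Total proper time: τ_1 + 0.7066 = 27.24, so τ_1 = 27.24 − 0.7066 = 26.53 years.
γ_1 = 36.01/26.53 = 1.357; β = √(1 − 1/γ²) = √0.4571.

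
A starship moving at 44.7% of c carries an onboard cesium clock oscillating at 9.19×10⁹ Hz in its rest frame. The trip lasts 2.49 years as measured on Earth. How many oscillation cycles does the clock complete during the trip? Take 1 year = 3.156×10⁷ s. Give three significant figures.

N = 6.46×10¹⁷

β = 0.447; γ = 1/√(1 − 0.447²) = 1/√0.8002 = 1.118
The oscillator's own cycle count is N = f × τ where τ is the proper time on the ship. τ = Δt/γ = 2.49/1.118 = 2.227 years = 7.030×10⁷ s.
N = 9.19×10⁹ × 7.030×10⁷ = 6.460×10¹⁷.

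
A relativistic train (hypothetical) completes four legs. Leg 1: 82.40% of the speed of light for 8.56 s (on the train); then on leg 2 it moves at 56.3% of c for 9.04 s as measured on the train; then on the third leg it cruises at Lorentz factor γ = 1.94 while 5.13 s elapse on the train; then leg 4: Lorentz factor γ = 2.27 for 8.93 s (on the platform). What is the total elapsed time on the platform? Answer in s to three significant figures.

Leg 1: β = 0.8240; γ = 1/√(1 − 0.8240²) = 1/√0.3210 = 1.765; Δt_1 = 1.765 × 8.56 = 15.11 s.
Leg 2: β = 0.563; γ = 1/√(1 − 0.563²) = 1/√0.6830 = 1.210; Δt_2 = 1.210 × 9.04 = 10.94 s.
Leg 3: γ = 1.94; Δt_3 = 1.940 × 5.13 = 9.952 s.
Leg 4: 8.93 s is already measured on the platform.
Total: 15.11 + 10.94 + 9.952 + 8.930 s.

Δt = 44.9 s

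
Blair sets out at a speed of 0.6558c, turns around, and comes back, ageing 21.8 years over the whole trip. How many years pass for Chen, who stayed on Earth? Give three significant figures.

Δt = 28.9 years

γ = 1/√(1 − 0.6558²) = 1/√0.5699 = 1.325
Earth-frame duration is the dilated interval: Δt = γτ = 1.325 × 21.8 years.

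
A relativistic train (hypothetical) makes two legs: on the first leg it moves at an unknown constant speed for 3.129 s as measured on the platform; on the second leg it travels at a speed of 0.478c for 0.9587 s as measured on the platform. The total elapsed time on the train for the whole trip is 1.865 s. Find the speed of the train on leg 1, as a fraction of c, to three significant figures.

β = 0.945

Leg 1: speed unknown; τ_1 = 3.129/γ_1.
Leg 2: γ = 1/√(1 − 0.478²) = 1/√0.7715 = 1.138; τ_2 = 0.9587/1.138 = 0.8421 s.
Total proper time: τ_1 + 0.8421 = 1.865, so τ_1 = 1.865 − 0.8421 = 1.023 s.
γ_1 = 3.129/1.023 = 3.059; β = √(1 − 1/γ²) = √0.8931.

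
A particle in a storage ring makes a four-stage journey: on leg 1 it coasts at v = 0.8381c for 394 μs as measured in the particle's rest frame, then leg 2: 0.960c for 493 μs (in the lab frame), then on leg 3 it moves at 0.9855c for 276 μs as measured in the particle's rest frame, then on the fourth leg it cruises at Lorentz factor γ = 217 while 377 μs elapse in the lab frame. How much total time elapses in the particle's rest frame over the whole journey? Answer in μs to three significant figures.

τ = 810 μs

Leg 1: 394 μs is already measured in the particle's rest frame.
Leg 2: γ = 1/√(1 − 0.960²) = 1/√0.07840 = 3.571; τ_2 = 493/3.571 = 138.0 μs.
Leg 3: 276 μs is already measured in the particle's rest frame.
Leg 4: γ = 217; τ_4 = 377/217.0 = 1.737 μs.
Total: 394.0 + 138.0 + 276.0 + 1.737 μs.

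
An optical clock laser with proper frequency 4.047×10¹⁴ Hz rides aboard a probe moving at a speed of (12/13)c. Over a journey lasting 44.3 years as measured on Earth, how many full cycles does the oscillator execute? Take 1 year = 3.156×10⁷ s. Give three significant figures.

N = 2.18×10²³

γ = 1/√(1 − (12/13)²) = 13/5 = 2.600
The oscillator's own cycle count is N = f × τ where τ is the proper time aboard the probe. τ = Δt/γ = 44.3/2.600 = 17.04 years = 5.377×10⁸ s.
N = 4.047×10¹⁴ × 5.377×10⁸ = 2.176×10²³.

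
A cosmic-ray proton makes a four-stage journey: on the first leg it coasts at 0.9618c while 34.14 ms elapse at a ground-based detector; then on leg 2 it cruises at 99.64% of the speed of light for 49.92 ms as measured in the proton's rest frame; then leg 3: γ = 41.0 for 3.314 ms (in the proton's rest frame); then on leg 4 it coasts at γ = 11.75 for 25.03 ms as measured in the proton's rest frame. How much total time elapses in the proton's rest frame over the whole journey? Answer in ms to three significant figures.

τ = 87.6 ms

Leg 1: γ = 1/√(1 − 0.9618²) = 1/√0.07494 = 3.653; τ_1 = 34.14/3.653 = 9.346 ms.
Leg 2: 49.92 ms is already measured in the proton's rest frame.
Leg 3: 3.314 ms is already measured in the proton's rest frame.
Leg 4: 25.03 ms is already measured in the proton's rest frame.
Total: 9.346 + 49.92 + 3.314 + 25.03 ms.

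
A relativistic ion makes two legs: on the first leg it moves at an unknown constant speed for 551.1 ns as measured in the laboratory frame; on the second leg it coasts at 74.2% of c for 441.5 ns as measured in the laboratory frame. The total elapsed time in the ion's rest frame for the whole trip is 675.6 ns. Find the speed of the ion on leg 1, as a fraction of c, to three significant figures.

Leg 1: speed unknown; τ_1 = 551.1/γ_1.
Leg 2: β = 0.742; γ = 1/√(1 − 0.742²) = 1/√0.4494 = 1.492; τ_2 = 441.5/1.492 = 296.0 ns.
Total proper time: τ_1 + 296.0 = 675.6, so τ_1 = 675.6 − 296.0 = 379.6 ns.
γ_1 = 551.1/379.6 = 1.452; β = √(1 − 1/γ²) = √0.5255.

β = 0.725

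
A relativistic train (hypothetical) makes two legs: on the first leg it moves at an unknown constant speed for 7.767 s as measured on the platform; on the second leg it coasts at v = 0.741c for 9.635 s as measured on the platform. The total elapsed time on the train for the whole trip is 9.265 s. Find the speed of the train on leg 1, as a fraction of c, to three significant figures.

β = 0.933

Leg 1: speed unknown; τ_1 = 7.767/γ_1.
Leg 2: γ = 1/√(1 − 0.741²) = 1/√0.4509 = 1.489; τ_2 = 9.635/1.489 = 6.470 s.
Total proper time: τ_1 + 6.470 = 9.265, so τ_1 = 9.265 − 6.470 = 2.795 s.
γ_1 = 7.767/2.795 = 2.779; β = √(1 − 1/γ²) = √0.8705.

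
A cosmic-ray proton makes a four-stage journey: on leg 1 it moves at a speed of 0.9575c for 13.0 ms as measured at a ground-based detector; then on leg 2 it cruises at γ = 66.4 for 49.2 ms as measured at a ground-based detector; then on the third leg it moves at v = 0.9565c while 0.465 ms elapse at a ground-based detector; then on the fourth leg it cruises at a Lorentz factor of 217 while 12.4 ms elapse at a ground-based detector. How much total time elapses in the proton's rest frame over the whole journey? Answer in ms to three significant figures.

τ = 4.68 ms

Leg 1: γ = 1/√(1 − 0.9575²) = 1/√0.08319 = 3.467; τ_1 = 13.0/3.467 = 3.750 ms.
Leg 2: γ = 66.4; τ_2 = 49.2/66.40 = 0.7410 ms.
Leg 3: γ = 1/√(1 − 0.9565²) = 1/√0.08511 = 3.428; τ_3 = 0.465/3.428 = 0.1357 ms.
Leg 4: γ = 217; τ_4 = 12.4/217.0 = 0.05714 ms.
Total: 3.750 + 0.7410 + 0.1357 + 0.05714 ms.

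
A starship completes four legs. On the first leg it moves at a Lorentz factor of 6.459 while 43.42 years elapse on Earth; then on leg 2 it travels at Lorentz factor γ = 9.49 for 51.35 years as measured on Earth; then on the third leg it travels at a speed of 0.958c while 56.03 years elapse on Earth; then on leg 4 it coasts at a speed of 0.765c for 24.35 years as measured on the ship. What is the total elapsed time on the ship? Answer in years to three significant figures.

Leg 1: γ = 6.459; τ_1 = 43.42/6.459 = 6.722 years.
Leg 2: γ = 9.49; τ_2 = 51.35/9.490 = 5.411 years.
Leg 3: γ = 1/√(1 − 0.958²) = 1/√0.08224 = 3.487; τ_3 = 56.03/3.487 = 16.07 years.
Leg 4: 24.35 years is already measured on the ship.
Total: 6.722 + 5.411 + 16.07 + 24.35 years.

τ = 52.6 years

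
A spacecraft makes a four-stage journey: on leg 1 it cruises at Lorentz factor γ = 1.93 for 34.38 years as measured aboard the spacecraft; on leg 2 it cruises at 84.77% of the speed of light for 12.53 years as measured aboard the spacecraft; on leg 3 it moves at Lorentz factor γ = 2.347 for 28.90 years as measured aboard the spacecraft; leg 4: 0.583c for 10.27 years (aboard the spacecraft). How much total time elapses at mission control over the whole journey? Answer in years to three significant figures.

Δt = 170 years

Leg 1: γ = 1.93; Δt_1 = 1.930 × 34.38 = 66.35 years.
Leg 2: β = 0.8477; γ = 1/√(1 − 0.8477²) = 1/√0.2814 = 1.885; Δt_2 = 1.885 × 12.53 = 23.62 years.
Leg 3: γ = 2.347; Δt_3 = 2.347 × 28.90 = 67.83 years.
Leg 4: γ = 1/√(1 − 0.583²) = 1/√0.6601 = 1.231; Δt_4 = 1.231 × 10.27 = 12.64 years.
Total: 66.35 + 23.62 + 67.83 + 12.64 years.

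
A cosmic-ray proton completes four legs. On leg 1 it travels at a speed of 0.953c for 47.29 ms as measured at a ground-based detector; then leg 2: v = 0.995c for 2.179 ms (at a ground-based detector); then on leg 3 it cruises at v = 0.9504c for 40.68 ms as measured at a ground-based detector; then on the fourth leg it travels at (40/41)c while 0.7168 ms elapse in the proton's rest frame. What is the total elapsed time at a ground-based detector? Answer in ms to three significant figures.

Δt = 93.4 ms

Leg 1: 47.29 ms is already measured at a ground-based detector.
Leg 2: 2.179 ms is already measured at a ground-based detector.
Leg 3: 40.68 ms is already measured at a ground-based detector.
Leg 4: γ = 1/√(1 − (40/41)²) = 41/9 ≈ 4.556; Δt_4 = 4.556 × 0.7168 = 3.265 ms.
Total: 47.29 + 2.179 + 40.68 + 3.265 ms.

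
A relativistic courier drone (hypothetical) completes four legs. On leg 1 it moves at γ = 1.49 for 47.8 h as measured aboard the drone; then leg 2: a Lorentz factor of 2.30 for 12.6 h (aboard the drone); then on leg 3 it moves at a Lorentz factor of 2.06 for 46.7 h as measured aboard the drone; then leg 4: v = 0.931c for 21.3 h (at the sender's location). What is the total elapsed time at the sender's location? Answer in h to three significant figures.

Leg 1: γ = 1.49; Δt_1 = 1.490 × 47.8 = 71.22 h.
Leg 2: γ = 2.30; Δt_2 = 2.300 × 12.6 = 28.98 h.
Leg 3: γ = 2.06; Δt_3 = 2.060 × 46.7 = 96.20 h.
Leg 4: 21.3 h is already measured at the sender's location.
Total: 71.22 + 28.98 + 96.20 + 21.30 h.

Δt = 218 h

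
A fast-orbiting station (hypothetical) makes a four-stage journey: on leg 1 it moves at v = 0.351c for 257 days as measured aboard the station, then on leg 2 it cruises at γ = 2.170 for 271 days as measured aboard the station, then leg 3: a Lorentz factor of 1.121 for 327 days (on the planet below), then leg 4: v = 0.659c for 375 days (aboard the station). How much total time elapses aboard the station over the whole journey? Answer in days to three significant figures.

Leg 1: 257 days is already measured aboard the station.
Leg 2: 271 days is already measured aboard the station.
Leg 3: γ = 1.121; τ_3 = 327/1.121 = 291.7 days.
Leg 4: 375 days is already measured aboard the station.
Total: 257.0 + 271.0 + 291.7 + 375.0 days.

τ = 1190 days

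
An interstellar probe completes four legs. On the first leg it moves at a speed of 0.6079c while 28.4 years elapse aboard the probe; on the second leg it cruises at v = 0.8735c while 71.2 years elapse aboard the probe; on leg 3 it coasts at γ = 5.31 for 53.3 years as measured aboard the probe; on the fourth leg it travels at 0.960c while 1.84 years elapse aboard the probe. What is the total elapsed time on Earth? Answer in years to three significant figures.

Δt = 472 years

Leg 1: γ = 1/√(1 − 0.6079²) = 1/√0.6305 = 1.259; Δt_1 = 1.259 × 28.4 = 35.77 years.
Leg 2: γ = 1/√(1 − 0.8735²) = 1/√0.2370 = 2.054; Δt_2 = 2.054 × 71.2 = 146.3 years.
Leg 3: γ = 5.31; Δt_3 = 5.310 × 53.3 = 283.0 years.
Leg 4: γ = 1/√(1 − 0.960²) = 25/7 ≈ 3.571; Δt_4 = 3.571 × 1.84 = 6.571 years.
Total: 35.77 + 146.3 + 283.0 + 6.571 years.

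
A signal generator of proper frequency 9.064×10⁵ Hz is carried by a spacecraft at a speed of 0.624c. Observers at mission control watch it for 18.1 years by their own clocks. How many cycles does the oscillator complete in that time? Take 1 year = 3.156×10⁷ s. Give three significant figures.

γ = 1/√(1 − 0.624²) = 1/√0.6106 = 1.280
During 18.1 years of lab time, the oscillator's proper time advances by τ = Δt/γ = 18.1/1.280 = 14.14 years = 4.464×10⁸ s.
N = f × τ = 9.064×10⁵ × 4.464×10⁸ = 4.046×10¹⁴.

N = 4.05×10¹⁴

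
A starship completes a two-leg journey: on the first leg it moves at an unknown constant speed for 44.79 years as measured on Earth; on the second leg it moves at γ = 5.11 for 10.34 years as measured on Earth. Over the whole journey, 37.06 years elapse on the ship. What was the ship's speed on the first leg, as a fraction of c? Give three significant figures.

Leg 1: speed unknown; τ_1 = 44.79/γ_1.
Leg 2: γ = 5.11; τ_2 = 10.34/5.110 = 2.023 years.
Total proper time: τ_1 + 2.023 = 37.06, so τ_1 = 37.06 − 2.023 = 35.04 years.
γ_1 = 44.79/35.04 = 1.278; β = √(1 − 1/γ²) = √0.3881.

β = 0.623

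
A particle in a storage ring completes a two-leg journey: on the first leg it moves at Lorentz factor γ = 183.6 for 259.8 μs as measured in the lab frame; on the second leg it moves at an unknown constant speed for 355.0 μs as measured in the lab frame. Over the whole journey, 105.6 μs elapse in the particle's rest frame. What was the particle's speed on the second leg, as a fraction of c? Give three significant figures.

Leg 1: γ = 183.6; τ_1 = 259.8/183.6 = 1.415 μs.
Leg 2: speed unknown; τ_2 = 355.0/γ_2.
Total proper time: 1.415 + τ_2 = 105.6, so τ_2 = 105.6 − 1.415 = 104.2 μs.
γ_2 = 355.0/104.2 = 3.407; β = √(1 − 1/γ²) = √0.9139.

β = 0.956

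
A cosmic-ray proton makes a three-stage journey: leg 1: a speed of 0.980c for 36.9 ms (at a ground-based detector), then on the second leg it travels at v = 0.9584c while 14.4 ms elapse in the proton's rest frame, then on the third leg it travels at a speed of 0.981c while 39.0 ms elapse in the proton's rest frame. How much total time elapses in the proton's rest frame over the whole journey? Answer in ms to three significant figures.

Leg 1: γ = 1/√(1 − 0.980²) = 1/√0.03960 = 5.025; τ_1 = 36.9/5.025 = 7.343 ms.
Leg 2: 14.4 ms is already measured in the proton's rest frame.
Leg 3: 39.0 ms is already measured in the proton's rest frame.
Total: 7.343 + 14.40 + 39.00 ms.

τ = 60.7 ms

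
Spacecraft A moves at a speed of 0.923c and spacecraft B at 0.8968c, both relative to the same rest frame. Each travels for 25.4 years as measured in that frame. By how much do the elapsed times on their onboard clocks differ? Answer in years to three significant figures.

|τ_A − τ_B| = 1.46 years

A: γ = 1/√(1 − 0.923²) = 1/√0.1481 = 2.599; τ_A = 25.4/2.599 = 9.774 years.
B: γ = 1/√(1 − 0.8968²) = 1/√0.1957 = 2.260; τ_B = 25.4/2.260 = 11.24 years.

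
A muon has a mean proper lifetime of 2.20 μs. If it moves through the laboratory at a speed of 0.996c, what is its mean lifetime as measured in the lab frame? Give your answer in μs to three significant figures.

Δt = 24.6 μs

γ = 1/√(1 − 0.996²) = 1/√0.007984 = 11.19
The rest-frame lifetime is the proper time; the lab measures the dilated interval Δt = γτ₀ = 11.19 × 2.20 μs.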